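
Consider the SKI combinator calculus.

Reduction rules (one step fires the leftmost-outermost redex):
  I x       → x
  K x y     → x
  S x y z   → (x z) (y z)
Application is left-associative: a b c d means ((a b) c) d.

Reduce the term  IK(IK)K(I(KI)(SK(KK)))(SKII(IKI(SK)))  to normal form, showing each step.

  start: IK(IK)K(I(KI)(SK(KK)))(SKII(IKI(SK)))
  step 1: K(IK)K(I(KI)(SK(KK)))(SKII(IKI(SK)))
  step 2: IK(I(KI)(SK(KK)))(SKII(IKI(SK)))
  step 3: K(I(KI)(SK(KK)))(SKII(IKI(SK)))
  step 4: I(KI)(SK(KK))
  step 5: KI(SK(KK))
  step 6: I

Answer: normal form = I  (in 6 steps)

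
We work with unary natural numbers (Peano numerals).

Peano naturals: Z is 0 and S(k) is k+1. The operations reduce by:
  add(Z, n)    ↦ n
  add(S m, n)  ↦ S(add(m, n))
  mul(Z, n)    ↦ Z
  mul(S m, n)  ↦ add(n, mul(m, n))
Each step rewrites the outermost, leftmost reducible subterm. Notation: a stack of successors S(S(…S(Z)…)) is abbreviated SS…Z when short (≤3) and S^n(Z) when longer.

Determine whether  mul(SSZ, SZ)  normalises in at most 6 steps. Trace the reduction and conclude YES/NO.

  start: mul(SSZ, SZ)
  step 1: add(SZ, mul(SZ, SZ))
  step 2: S(add(Z, mul(SZ, SZ)))
  step 3: S(mul(SZ, SZ))
  step 4: S(add(SZ, mul(Z, SZ)))
  step 5: S(S(add(Z, mul(Z, SZ))))
  step 6: S(S(mul(Z, SZ)))

Answer: NO — after 6 steps the term is S(S(mul(Z, SZ))), not yet normal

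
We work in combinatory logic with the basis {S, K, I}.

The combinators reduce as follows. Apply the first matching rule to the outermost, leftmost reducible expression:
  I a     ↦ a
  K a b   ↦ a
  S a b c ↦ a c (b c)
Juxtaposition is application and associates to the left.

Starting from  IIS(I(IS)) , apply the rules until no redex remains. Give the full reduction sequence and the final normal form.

Answer: normal form = SS  (in 4 steps)

Reduction:
  start: IIS(I(IS))
  →1  IS(I(IS))
  →2  S(I(IS))
  →3  S(IS)
  →4  SS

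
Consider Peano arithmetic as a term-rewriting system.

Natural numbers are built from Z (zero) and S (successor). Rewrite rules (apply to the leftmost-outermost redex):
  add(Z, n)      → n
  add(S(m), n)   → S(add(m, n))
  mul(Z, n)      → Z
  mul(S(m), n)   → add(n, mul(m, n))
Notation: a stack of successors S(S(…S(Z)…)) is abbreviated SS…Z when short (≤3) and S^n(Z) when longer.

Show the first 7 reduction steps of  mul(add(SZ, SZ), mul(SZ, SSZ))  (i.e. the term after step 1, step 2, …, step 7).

Answer: after 7 steps: S(S(add(add(Z, mul(Z, SSZ)), mul(add(Z, SZ), mul(SZ, SSZ)))))

Derivation:
  start: mul(add(SZ, SZ), mul(SZ, SSZ))
  →1  mul(S(add(Z, SZ)), mul(SZ, SSZ))
  →2  add(mul(SZ, SSZ), mul(add(Z, SZ), mul(SZ, SSZ)))
  →3  add(add(SSZ, mul(Z, SSZ)), mul(add(Z, SZ), mul(SZ, SSZ)))
  →4  add(S(add(SZ, mul(Z, SSZ))), mul(add(Z, SZ), mul(SZ, SSZ)))
  →5  S(add(add(SZ, mul(Z, SSZ)), mul(add(Z, SZ), mul(SZ, SSZ))))
  →6  S(add(S(add(Z, mul(Z, SSZ))), mul(add(Z, SZ), mul(SZ, SSZ))))
  →7  S(S(add(add(Z, mul(Z, SSZ)), mul(add(Z, SZ), mul(SZ, SSZ)))))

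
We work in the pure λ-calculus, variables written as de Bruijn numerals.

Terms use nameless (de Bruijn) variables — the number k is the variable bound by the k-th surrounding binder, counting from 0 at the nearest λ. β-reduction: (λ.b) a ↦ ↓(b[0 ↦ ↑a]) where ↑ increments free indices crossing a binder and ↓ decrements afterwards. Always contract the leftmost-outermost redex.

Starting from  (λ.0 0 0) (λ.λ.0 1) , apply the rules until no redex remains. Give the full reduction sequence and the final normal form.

Answer: normal form = λ.0 (λ.λ.0 1)  (in 4 steps)

Derivation:
  start: (λ.0 0 0) (λ.λ.0 1)
  step 1: (λ.λ.0 1) (λ.λ.0 1) (λ.λ.0 1)
  step 2: (λ.0 (λ.λ.0 1)) (λ.λ.0 1)
  step 3: (λ.λ.0 1) (λ.λ.0 1)
  step 4: λ.0 (λ.λ.0 1)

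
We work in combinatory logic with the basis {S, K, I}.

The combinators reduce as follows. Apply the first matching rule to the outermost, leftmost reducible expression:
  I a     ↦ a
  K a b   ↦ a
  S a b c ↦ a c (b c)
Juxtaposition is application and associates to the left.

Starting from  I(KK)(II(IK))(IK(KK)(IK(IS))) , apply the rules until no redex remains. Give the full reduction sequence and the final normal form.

Answer: normal form = K(KK)  (in 4 steps)

Working:
  start: I(KK)(II(IK))(IK(KK)(IK(IS)))
  [1] KK(II(IK))(IK(KK)(IK(IS)))
  [2] K(IK(KK)(IK(IS)))
  [3] K(K(KK)(IK(IS)))
  [4] K(KK)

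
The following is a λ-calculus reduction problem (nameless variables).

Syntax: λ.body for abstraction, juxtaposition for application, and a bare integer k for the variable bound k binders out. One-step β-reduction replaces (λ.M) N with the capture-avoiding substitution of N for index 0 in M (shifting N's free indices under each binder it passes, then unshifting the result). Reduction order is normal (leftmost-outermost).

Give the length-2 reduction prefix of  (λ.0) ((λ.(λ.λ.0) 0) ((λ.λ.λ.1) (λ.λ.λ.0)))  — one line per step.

Answer: after 2 steps: (λ.λ.0) ((λ.λ.λ.1) (λ.λ.λ.0))

Reduction:
  start: (λ.0) ((λ.(λ.λ.0) 0) ((λ.λ.λ.1) (λ.λ.λ.0)))
  →1  (λ.(λ.λ.0) 0) ((λ.λ.λ.1) (λ.λ.λ.0))
  →2  (λ.λ.0) ((λ.λ.λ.1) (λ.λ.λ.0))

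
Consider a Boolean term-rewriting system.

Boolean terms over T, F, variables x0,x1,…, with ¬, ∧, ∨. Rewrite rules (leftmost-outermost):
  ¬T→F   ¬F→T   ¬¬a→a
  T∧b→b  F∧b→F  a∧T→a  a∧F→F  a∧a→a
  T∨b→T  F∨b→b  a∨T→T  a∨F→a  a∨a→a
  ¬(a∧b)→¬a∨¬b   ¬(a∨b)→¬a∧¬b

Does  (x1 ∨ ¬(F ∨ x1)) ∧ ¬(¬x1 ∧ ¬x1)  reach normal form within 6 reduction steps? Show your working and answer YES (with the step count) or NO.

  start: (x1 ∨ ¬(F ∨ x1)) ∧ ¬(¬x1 ∧ ¬x1)
  step 1: (x1 ∨ (¬F ∧ ¬x1)) ∧ ¬(¬x1 ∧ ¬x1)
  step 2: (x1 ∨ (T ∧ ¬x1)) ∧ ¬(¬x1 ∧ ¬x1)
  step 3: (x1 ∨ ¬x1) ∧ ¬(¬x1 ∧ ¬x1)
  step 4: (x1 ∨ ¬x1) ∧ (¬¬x1 ∨ ¬¬x1)
  step 5: (x1 ∨ ¬x1) ∧ ¬¬x1
  step 6: (x1 ∨ ¬x1) ∧ x1

Answer: YES — reaches normal form (x1 ∨ ¬x1) ∧ x1 in 6 ≤ 6 steps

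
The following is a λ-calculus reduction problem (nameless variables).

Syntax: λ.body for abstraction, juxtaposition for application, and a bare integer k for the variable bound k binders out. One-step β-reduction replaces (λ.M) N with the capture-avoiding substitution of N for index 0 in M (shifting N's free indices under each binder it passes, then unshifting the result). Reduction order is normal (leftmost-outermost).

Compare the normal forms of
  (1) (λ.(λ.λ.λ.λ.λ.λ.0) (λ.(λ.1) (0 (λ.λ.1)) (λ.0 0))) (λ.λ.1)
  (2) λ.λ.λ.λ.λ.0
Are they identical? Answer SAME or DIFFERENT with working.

Answer: SAME — A ⇓ λ.λ.λ.λ.λ.0, B ⇓ λ.λ.λ.λ.λ.0

Working:
Term A:
  start: (λ.(λ.λ.λ.λ.λ.λ.0) (λ.(λ.1) (0 (λ.λ.1)) (λ.0 0))) (λ.λ.1)
  step 1: (λ.λ.λ.λ.λ.λ.0) (λ.(λ.1) (0 (λ.λ.1)) (λ.0 0))
  step 2: λ.λ.λ.λ.λ.0

Term B:
  start: λ.λ.λ.λ.λ.0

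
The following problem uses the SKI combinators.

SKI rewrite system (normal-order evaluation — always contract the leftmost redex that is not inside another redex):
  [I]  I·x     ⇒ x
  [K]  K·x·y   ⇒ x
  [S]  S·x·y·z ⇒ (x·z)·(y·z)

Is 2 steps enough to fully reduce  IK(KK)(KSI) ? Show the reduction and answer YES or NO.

  start: IK(KK)(KSI)
  →1  K(KK)(KSI)
  →2  KK

Answer: YES — reaches normal form KK in 2 ≤ 2 steps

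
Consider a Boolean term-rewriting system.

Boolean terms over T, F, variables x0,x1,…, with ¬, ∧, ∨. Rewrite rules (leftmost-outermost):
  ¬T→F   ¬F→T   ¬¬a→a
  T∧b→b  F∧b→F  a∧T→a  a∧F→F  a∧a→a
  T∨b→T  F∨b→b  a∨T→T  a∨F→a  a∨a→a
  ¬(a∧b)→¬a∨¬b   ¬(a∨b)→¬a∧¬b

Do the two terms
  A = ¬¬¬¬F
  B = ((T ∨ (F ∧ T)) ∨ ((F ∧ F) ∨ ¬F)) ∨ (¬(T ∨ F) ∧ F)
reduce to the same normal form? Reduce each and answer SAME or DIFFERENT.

Answer: DIFFERENT — A ⇓ F, B ⇓ T

Derivation:
Term A:
  start: ¬¬¬¬F
  step 1: ¬¬F
  step 2: F

Term B:
  start: ((T ∨ (F ∧ T)) ∨ ((F ∧ F) ∨ ¬F)) ∨ (¬(T ∨ F) ∧ F)
  step 1: (T ∨ ((F ∧ F) ∨ ¬F)) ∨ (¬(T ∨ F) ∧ F)
  step 2: T ∨ (¬(T ∨ F) ∧ F)
  step 3: T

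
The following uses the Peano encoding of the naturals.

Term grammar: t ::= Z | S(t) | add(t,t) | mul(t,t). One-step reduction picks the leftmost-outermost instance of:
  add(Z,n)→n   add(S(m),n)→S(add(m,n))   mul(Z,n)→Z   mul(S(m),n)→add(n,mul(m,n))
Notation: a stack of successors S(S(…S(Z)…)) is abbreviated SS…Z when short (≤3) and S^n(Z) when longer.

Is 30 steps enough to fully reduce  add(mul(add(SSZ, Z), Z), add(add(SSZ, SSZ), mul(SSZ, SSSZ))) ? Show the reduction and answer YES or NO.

Answer: YES — reaches normal form S^10(Z) in 28 ≤ 30 steps

Working:
  start: add(mul(add(SSZ, Z), Z), add(add(SSZ, SSZ), mul(SSZ, SSSZ)))
  [1] add(mul(S(add(SZ, Z)), Z), add(add(SSZ, SSZ), mul(SSZ, SSSZ)))
  [2] add(add(Z, mul(add(SZ, Z), Z)), add(add(SSZ, SSZ), mul(SSZ, SSSZ)))
  [3] add(mul(add(SZ, Z), Z), add(add(SSZ, SSZ), mul(SSZ, SSSZ)))
  [4] add(mul(S(add(Z, Z)), Z), add(add(SSZ, SSZ), mul(SSZ, SSSZ)))
  [5] add(add(Z, mul(add(Z, Z), Z)), add(add(SSZ, SSZ), mul(SSZ, SSSZ)))
  [6] add(mul(add(Z, Z), Z), add(add(SSZ, SSZ), mul(SSZ, SSSZ)))
  [7] add(mul(Z, Z), add(add(SSZ, SSZ), mul(SSZ, SSSZ)))
  [8] add(Z, add(add(SSZ, SSZ), mul(SSZ, SSSZ)))
  [9] add(add(SSZ, SSZ), mul(SSZ, SSSZ))
  [10] add(S(add(SZ, SSZ)), mul(SSZ, SSSZ))
  [11] S(add(add(SZ, SSZ), mul(SSZ, SSSZ)))
  [12] S(add(S(add(Z, SSZ)), mul(SSZ, SSSZ)))
  [13] S(S(add(add(Z, SSZ), mul(SSZ, SSSZ))))
  [14] S(S(add(SSZ, mul(SSZ, SSSZ))))
  [15] S(S(S(add(SZ, mul(SSZ, SSSZ)))))
  [16] S(S(S(S(add(Z, mul(SSZ, SSSZ))))))
  [17] S(S(S(S(mul(SSZ, SSSZ)))))
  [18] S(S(S(S(add(SSSZ, mul(SZ, SSSZ))))))
  [19] S(S(S(S(S(add(SSZ, mul(SZ, SSSZ)))))))
  [20] S(S(S(S(S(S(add(SZ, mul(SZ, SSSZ))))))))
  [21] S(S(S(S(S(S(S(add(Z, mul(SZ, SSSZ)))))))))
  [22] S(S(S(S(S(S(S(mul(SZ, SSSZ))))))))
  [23] S(S(S(S(S(S(S(add(SSSZ, mul(Z, SSSZ)))))))))
  [24] S(S(S(S(S(S(S(S(add(SSZ, mul(Z, SSSZ))))))))))
  [25] S(S(S(S(S(S(S(S(S(add(SZ, mul(Z, SSSZ)))))))))))
  [26] S(S(S(S(S(S(S(S(S(S(add(Z, mul(Z, SSSZ))))))))))))
  [27] S(S(S(S(S(S(S(S(S(S(mul(Z, SSSZ)))))))))))
  [28] S^10(Z)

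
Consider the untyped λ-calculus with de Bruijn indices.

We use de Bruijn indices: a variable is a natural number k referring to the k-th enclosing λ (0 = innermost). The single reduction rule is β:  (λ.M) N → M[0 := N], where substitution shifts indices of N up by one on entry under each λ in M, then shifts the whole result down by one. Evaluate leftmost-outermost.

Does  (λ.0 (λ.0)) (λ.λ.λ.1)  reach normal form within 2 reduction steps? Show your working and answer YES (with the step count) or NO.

  start: (λ.0 (λ.0)) (λ.λ.λ.1)
  →1  (λ.λ.λ.1) (λ.0)
  →2  λ.λ.1

Answer: YES — reaches normal form λ.λ.1 in 2 ≤ 2 steps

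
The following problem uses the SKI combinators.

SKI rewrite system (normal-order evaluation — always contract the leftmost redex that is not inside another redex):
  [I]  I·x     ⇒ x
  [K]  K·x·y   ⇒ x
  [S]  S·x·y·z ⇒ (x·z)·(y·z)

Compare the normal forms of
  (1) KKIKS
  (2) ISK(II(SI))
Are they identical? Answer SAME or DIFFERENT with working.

Term A:
  start: KKIKS
  →1  KKS
  →2  K

Term B:
  start: ISK(II(SI))
  →1  SK(II(SI))
  →2  SK(I(SI))
  →3  SK(SI)

Answer: DIFFERENT — A ⇓ K, B ⇓ SK(SI)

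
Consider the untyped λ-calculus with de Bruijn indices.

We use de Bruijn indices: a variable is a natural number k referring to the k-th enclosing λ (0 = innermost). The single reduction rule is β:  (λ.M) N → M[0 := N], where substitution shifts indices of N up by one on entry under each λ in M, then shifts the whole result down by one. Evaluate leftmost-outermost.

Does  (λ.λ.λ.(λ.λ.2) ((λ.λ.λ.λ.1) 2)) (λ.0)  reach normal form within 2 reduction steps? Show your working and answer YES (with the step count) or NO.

Answer: YES — reaches normal form λ.λ.λ.1 in 2 ≤ 2 steps

Working:
  start: (λ.λ.λ.(λ.λ.2) ((λ.λ.λ.λ.1) 2)) (λ.0)
  →1  λ.λ.(λ.λ.2) ((λ.λ.λ.λ.1) (λ.0))
  →2  λ.λ.λ.1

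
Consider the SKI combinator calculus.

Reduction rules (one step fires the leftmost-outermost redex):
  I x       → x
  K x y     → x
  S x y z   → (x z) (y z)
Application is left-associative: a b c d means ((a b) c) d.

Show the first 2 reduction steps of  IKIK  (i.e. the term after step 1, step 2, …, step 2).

Answer: after 2 steps: I

Reduction:
  start: IKIK
  step 1: KIK
  step 2: I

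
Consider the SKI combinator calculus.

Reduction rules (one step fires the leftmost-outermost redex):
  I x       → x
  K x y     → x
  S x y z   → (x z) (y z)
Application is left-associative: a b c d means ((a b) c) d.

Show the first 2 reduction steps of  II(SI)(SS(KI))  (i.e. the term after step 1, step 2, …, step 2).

  start: II(SI)(SS(KI))
  [1] I(SI)(SS(KI))
  [2] SI(SS(KI))

Answer: after 2 steps: SI(SS(KI))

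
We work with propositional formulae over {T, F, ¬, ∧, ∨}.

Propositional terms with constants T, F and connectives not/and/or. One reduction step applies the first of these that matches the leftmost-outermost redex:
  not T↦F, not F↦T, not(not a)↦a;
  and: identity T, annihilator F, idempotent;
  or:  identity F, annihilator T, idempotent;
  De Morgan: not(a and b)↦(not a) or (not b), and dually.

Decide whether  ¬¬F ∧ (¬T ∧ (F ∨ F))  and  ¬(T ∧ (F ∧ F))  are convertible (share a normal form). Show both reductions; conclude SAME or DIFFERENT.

Term A:
  start: ¬¬F ∧ (¬T ∧ (F ∨ F))
  step 1: F ∧ (¬T ∧ (F ∨ F))
  step 2: F

Term B:
  start: ¬(T ∧ (F ∧ F))
  step 1: ¬T ∨ ¬(F ∧ F)
  step 2: F ∨ ¬(F ∧ F)
  step 3: ¬(F ∧ F)
  step 4: ¬F ∨ ¬F
  step 5: ¬F
  step 6: T

Answer: DIFFERENT — A ⇓ F, B ⇓ T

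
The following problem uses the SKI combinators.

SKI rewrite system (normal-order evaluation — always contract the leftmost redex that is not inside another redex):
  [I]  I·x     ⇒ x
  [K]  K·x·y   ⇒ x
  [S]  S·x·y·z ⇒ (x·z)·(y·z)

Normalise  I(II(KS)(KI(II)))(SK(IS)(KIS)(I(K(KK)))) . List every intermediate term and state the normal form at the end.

Answer: normal form = S(K(KK))  (in 9 steps)

Reduction:
  start: I(II(KS)(KI(II)))(SK(IS)(KIS)(I(K(KK))))
  step 1: II(KS)(KI(II))(SK(IS)(KIS)(I(K(KK))))
  step 2: I(KS)(KI(II))(SK(IS)(KIS)(I(K(KK))))
  step 3: KS(KI(II))(SK(IS)(KIS)(I(K(KK))))
  step 4: S(SK(IS)(KIS)(I(K(KK))))
  step 5: S(K(KIS)(IS(KIS))(I(K(KK))))
  step 6: S(KIS(I(K(KK))))
  step 7: S(I(I(K(KK))))
  step 8: S(I(K(KK)))
  step 9: S(K(KK))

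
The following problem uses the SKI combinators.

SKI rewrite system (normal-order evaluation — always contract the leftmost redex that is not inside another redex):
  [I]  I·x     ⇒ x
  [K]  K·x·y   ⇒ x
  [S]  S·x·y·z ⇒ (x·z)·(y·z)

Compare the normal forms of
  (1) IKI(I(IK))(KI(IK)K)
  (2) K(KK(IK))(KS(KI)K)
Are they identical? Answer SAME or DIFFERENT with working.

Answer: SAME — A ⇓ K, B ⇓ K

Derivation:
Term A:
  start: IKI(I(IK))(KI(IK)K)
  →1  KI(I(IK))(KI(IK)K)
  →2  I(KI(IK)K)
  →3  KI(IK)K
  →4  IK
  →5  K

Term B:
  start: K(KK(IK))(KS(KI)K)
  →1  KK(IK)
  →2  K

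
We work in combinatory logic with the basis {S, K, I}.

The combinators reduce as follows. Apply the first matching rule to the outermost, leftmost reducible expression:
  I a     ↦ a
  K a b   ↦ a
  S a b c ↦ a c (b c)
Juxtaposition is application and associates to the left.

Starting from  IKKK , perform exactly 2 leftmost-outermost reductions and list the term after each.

  start: IKKK
  →1  KKK
  →2  K

Answer: after 2 steps: K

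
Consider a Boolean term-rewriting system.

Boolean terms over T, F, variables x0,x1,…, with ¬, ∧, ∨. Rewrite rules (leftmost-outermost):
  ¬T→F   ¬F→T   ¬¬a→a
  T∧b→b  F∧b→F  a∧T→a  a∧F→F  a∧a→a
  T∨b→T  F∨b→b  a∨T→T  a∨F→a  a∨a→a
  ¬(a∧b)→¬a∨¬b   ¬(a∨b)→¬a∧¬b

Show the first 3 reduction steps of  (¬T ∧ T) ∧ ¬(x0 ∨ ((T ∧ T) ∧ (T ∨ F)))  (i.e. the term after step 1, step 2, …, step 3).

Answer: after 3 steps: F

Reduction:
  start: (¬T ∧ T) ∧ ¬(x0 ∨ ((T ∧ T) ∧ (T ∨ F)))
  [1] ¬T ∧ ¬(x0 ∨ ((T ∧ T) ∧ (T ∨ F)))
  [2] F ∧ ¬(x0 ∨ ((T ∧ T) ∧ (T ∨ F)))
  [3] F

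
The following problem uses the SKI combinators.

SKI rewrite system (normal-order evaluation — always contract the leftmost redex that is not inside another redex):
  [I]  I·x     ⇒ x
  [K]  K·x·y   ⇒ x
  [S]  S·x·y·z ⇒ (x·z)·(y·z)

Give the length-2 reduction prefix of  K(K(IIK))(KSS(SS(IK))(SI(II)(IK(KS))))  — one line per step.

Answer: after 2 steps: K(IK)

Reduction:
  start: K(K(IIK))(KSS(SS(IK))(SI(II)(IK(KS))))
  step 1: K(IIK)
  step 2: K(IK)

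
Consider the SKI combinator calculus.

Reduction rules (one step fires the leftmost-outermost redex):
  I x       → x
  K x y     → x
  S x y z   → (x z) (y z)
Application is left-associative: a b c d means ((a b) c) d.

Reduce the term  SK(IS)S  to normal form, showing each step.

  start: SK(IS)S
  →1  KS(ISS)
  →2  S

Answer: normal form = S  (in 2 steps)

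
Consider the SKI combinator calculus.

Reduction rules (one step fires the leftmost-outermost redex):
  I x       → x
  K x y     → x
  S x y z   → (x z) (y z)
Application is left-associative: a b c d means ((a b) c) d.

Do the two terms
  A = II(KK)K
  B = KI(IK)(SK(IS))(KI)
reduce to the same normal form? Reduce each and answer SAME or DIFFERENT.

Term A:
  start: II(KK)K
  [1] I(KK)K
  [2] KKK
  [3] K

Term B:
  start: KI(IK)(SK(IS))(KI)
  [1] I(SK(IS))(KI)
  [2] SK(IS)(KI)
  [3] K(KI)(IS(KI))
  [4] KI

Answer: DIFFERENT — A ⇓ K, B ⇓ KI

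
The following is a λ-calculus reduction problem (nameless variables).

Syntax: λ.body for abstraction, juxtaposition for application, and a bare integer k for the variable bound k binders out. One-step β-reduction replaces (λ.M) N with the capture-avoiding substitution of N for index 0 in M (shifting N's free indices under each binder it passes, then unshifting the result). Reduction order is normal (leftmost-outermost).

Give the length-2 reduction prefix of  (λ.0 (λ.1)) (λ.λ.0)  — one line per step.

Answer: after 2 steps: λ.0

Derivation:
  start: (λ.0 (λ.1)) (λ.λ.0)
  step 1: (λ.λ.0) (λ.λ.λ.0)
  step 2: λ.0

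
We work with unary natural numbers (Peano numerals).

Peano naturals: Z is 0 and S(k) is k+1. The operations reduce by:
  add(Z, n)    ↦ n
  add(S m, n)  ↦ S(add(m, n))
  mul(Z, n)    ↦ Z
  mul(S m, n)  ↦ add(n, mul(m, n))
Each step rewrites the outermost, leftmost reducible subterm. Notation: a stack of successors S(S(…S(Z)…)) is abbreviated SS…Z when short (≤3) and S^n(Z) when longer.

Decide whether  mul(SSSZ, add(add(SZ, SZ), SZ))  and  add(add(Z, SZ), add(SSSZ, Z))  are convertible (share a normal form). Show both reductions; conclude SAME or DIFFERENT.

Term A:
  start: mul(SSSZ, add(add(SZ, SZ), SZ))
  step 1: add(add(add(SZ, SZ), SZ), mul(SSZ, add(add(SZ, SZ), SZ)))
  step 2: add(add(S(add(Z, SZ)), SZ), mul(SSZ, add(add(SZ, SZ), SZ)))
  step 3: add(S(add(add(Z, SZ), SZ)), mul(SSZ, add(add(SZ, SZ), SZ)))
  step 4: S(add(add(add(Z, SZ), SZ), mul(SSZ, add(add(SZ, SZ), SZ))))
  step 5: S(add(add(SZ, SZ), mul(SSZ, add(add(SZ, SZ), SZ))))
  step 6: S(add(S(add(Z, SZ)), mul(SSZ, add(add(SZ, SZ), SZ))))
  step 7: S(S(add(add(Z, SZ), mul(SSZ, add(add(SZ, SZ), SZ)))))
  step 8: S(S(add(SZ, mul(SSZ, add(add(SZ, SZ), SZ)))))
  step 9: S(S(S(add(Z, mul(SSZ, add(add(SZ, SZ), SZ))))))
  step 10: S(S(S(mul(SSZ, add(add(SZ, SZ), SZ)))))
  step 11: S(S(S(add(add(add(SZ, SZ), SZ), mul(SZ, add(add(SZ, SZ), SZ))))))
  step 12: S(S(S(add(add(S(add(Z, SZ)), SZ), mul(SZ, add(add(SZ, SZ), SZ))))))
  step 13: S(S(S(add(S(add(add(Z, SZ), SZ)), mul(SZ, add(add(SZ, SZ), SZ))))))
  step 14: S(S(S(S(add(add(add(Z, SZ), SZ), mul(SZ, add(add(SZ, SZ), SZ)))))))
  step 15: S(S(S(S(add(add(SZ, SZ), mul(SZ, add(add(SZ, SZ), SZ)))))))
  step 16: S(S(S(S(add(S(add(Z, SZ)), mul(SZ, add(add(SZ, SZ), SZ)))))))
  step 17: S(S(S(S(S(add(add(Z, SZ), mul(SZ, add(add(SZ, SZ), SZ))))))))
  step 18: S(S(S(S(S(add(SZ, mul(SZ, add(add(SZ, SZ), SZ))))))))
  step 19: S(S(S(S(S(S(add(Z, mul(SZ, add(add(SZ, SZ), SZ)))))))))
  step 20: S(S(S(S(S(S(mul(SZ, add(add(SZ, SZ), SZ))))))))
  step 21: S(S(S(S(S(S(add(add(add(SZ, SZ), SZ), mul(Z, add(add(SZ, SZ), SZ)))))))))
  step 22: S(S(S(S(S(S(add(add(S(add(Z, SZ)), SZ), mul(Z, add(add(SZ, SZ), SZ)))))))))
  step 23: S(S(S(S(S(S(add(S(add(add(Z, SZ), SZ)), mul(Z, add(add(SZ, SZ), SZ)))))))))
  step 24: S(S(S(S(S(S(S(add(add(add(Z, SZ), SZ), mul(Z, add(add(SZ, SZ), SZ))))))))))
  step 25: S(S(S(S(S(S(S(add(add(SZ, SZ), mul(Z, add(add(SZ, SZ), SZ))))))))))
  step 26: S(S(S(S(S(S(S(add(S(add(Z, SZ)), mul(Z, add(add(SZ, SZ), SZ))))))))))
  step 27: S(S(S(S(S(S(S(S(add(add(Z, SZ), mul(Z, add(add(SZ, SZ), SZ)))))))))))
  step 28: S(S(S(S(S(S(S(S(add(SZ, mul(Z, add(add(SZ, SZ), SZ)))))))))))
  step 29: S(S(S(S(S(S(S(S(S(add(Z, mul(Z, add(add(SZ, SZ), SZ))))))))))))
  step 30: S(S(S(S(S(S(S(S(S(mul(Z, add(add(SZ, SZ), SZ)))))))))))
  step 31: S^9(Z)

Term B:
  start: add(add(Z, SZ), add(SSSZ, Z))
  step 1: add(SZ, add(SSSZ, Z))
  step 2: S(add(Z, add(SSSZ, Z)))
  step 3: S(add(SSSZ, Z))
  step 4: S(S(add(SSZ, Z)))
  step 5: S(S(S(add(SZ, Z))))
  step 6: S(S(S(S(add(Z, Z)))))
  step 7: S^4(Z)

Answer: DIFFERENT — A ⇓ S^9(Z), B ⇓ S^4(Z)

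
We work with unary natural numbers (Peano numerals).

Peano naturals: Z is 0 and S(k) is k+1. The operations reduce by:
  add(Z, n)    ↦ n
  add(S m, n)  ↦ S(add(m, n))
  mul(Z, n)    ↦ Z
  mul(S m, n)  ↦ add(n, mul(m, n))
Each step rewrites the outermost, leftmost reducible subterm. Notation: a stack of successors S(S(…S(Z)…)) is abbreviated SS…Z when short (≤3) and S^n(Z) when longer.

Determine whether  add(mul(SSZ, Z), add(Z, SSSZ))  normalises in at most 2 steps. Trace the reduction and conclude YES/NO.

  start: add(mul(SSZ, Z), add(Z, SSSZ))
  step 1: add(add(Z, mul(SZ, Z)), add(Z, SSSZ))
  step 2: add(mul(SZ, Z), add(Z, SSSZ))

Answer: NO — after 2 steps the term is add(mul(SZ, Z), add(Z, SSSZ)), not yet normal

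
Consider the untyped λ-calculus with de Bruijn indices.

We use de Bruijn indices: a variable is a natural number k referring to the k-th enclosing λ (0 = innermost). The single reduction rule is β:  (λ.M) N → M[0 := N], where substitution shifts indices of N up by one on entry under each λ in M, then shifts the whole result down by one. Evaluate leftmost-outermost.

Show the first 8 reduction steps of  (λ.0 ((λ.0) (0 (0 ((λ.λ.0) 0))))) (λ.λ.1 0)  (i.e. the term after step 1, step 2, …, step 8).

Answer: after 8 steps: λ.(λ.0) 0

Working:
  start: (λ.0 ((λ.0) (0 (0 ((λ.λ.0) 0))))) (λ.λ.1 0)
  →1  (λ.λ.1 0) ((λ.0) ((λ.λ.1 0) ((λ.λ.1 0) ((λ.λ.0) (λ.λ.1 0)))))
  →2  λ.(λ.0) ((λ.λ.1 0) ((λ.λ.1 0) ((λ.λ.0) (λ.λ.1 0)))) 0
  →3  λ.(λ.λ.1 0) ((λ.λ.1 0) ((λ.λ.0) (λ.λ.1 0))) 0
  →4  λ.(λ.(λ.λ.1 0) ((λ.λ.0) (λ.λ.1 0)) 0) 0
  →5  λ.(λ.λ.1 0) ((λ.λ.0) (λ.λ.1 0)) 0
  →6  λ.(λ.(λ.λ.0) (λ.λ.1 0) 0) 0
  →7  λ.(λ.λ.0) (λ.λ.1 0) 0
  →8  λ.(λ.0) 0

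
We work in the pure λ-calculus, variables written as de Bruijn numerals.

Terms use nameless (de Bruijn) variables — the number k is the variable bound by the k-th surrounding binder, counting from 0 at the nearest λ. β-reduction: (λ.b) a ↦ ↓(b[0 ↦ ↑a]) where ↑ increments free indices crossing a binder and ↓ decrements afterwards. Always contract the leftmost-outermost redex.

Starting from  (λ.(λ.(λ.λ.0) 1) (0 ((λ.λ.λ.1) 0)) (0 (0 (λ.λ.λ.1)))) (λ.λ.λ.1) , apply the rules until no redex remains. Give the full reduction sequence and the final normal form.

Answer: normal form = λ.λ.1  (in 5 steps)

Reduction:
  start: (λ.(λ.(λ.λ.0) 1) (0 ((λ.λ.λ.1) 0)) (0 (0 (λ.λ.λ.1)))) (λ.λ.λ.1)
  [1] (λ.(λ.λ.0) (λ.λ.λ.1)) ((λ.λ.λ.1) ((λ.λ.λ.1) (λ.λ.λ.1))) ((λ.λ.λ.1) ((λ.λ.λ.1) (λ.λ.λ.1)))
  [2] (λ.λ.0) (λ.λ.λ.1) ((λ.λ.λ.1) ((λ.λ.λ.1) (λ.λ.λ.1)))
  [3] (λ.0) ((λ.λ.λ.1) ((λ.λ.λ.1) (λ.λ.λ.1)))
  [4] (λ.λ.λ.1) ((λ.λ.λ.1) (λ.λ.λ.1))
  [5] λ.λ.1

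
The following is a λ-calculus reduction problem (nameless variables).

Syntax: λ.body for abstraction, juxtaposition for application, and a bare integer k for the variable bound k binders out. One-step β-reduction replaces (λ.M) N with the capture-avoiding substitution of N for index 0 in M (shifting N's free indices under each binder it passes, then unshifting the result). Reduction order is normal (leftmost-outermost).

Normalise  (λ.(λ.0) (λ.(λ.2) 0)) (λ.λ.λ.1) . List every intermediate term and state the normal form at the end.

  start: (λ.(λ.0) (λ.(λ.2) 0)) (λ.λ.λ.1)
  [1] (λ.0) (λ.(λ.λ.λ.λ.1) 0)
  [2] λ.(λ.λ.λ.λ.1) 0
  [3] λ.λ.λ.λ.1

Answer: normal form = λ.λ.λ.λ.1  (in 3 steps)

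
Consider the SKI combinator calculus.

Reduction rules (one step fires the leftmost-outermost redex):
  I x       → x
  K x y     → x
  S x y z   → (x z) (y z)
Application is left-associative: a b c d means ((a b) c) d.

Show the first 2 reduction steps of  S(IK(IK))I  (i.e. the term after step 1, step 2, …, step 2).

  start: S(IK(IK))I
  →1  S(K(IK))I
  →2  S(KK)I

Answer: after 2 steps: S(KK)I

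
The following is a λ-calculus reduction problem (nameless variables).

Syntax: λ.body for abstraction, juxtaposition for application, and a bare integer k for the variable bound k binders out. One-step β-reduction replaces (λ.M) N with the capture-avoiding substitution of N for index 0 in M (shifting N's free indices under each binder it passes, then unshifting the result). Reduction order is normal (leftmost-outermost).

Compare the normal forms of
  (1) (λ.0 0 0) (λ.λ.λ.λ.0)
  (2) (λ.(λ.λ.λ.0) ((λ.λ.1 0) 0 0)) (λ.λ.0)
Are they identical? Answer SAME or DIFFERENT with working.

Term A:
  start: (λ.0 0 0) (λ.λ.λ.λ.0)
  →1  (λ.λ.λ.λ.0) (λ.λ.λ.λ.0) (λ.λ.λ.λ.0)
  →2  (λ.λ.λ.0) (λ.λ.λ.λ.0)
  →3  λ.λ.0

Term B:
  start: (λ.(λ.λ.λ.0) ((λ.λ.1 0) 0 0)) (λ.λ.0)
  →1  (λ.λ.λ.0) ((λ.λ.1 0) (λ.λ.0) (λ.λ.0))
  →2  λ.λ.0

Answer: SAME — A ⇓ λ.λ.0, B ⇓ λ.λ.0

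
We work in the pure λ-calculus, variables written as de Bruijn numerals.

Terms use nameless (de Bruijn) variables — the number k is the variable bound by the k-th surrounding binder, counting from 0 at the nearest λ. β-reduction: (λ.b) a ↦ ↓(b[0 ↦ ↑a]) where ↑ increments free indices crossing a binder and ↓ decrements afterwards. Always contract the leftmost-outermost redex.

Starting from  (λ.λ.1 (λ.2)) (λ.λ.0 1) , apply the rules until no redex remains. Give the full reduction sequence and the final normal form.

  start: (λ.λ.1 (λ.2)) (λ.λ.0 1)
  step 1: λ.(λ.λ.0 1) (λ.λ.λ.0 1)
  step 2: λ.λ.0 (λ.λ.λ.0 1)

Answer: normal form = λ.λ.0 (λ.λ.λ.0 1)  (in 2 steps)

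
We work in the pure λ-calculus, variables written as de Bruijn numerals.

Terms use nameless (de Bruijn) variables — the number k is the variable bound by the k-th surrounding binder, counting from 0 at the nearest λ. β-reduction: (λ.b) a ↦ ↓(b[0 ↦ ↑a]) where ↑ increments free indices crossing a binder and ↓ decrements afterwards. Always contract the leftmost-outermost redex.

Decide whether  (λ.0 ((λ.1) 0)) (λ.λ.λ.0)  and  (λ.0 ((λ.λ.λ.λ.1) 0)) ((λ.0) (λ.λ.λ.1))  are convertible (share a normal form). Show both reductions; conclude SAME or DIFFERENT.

Term A:
  start: (λ.0 ((λ.1) 0)) (λ.λ.λ.0)
  →1  (λ.λ.λ.0) ((λ.λ.λ.λ.0) (λ.λ.λ.0))
  →2  λ.λ.0

Term B:
  start: (λ.0 ((λ.λ.λ.λ.1) 0)) ((λ.0) (λ.λ.λ.1))
  →1  (λ.0) (λ.λ.λ.1) ((λ.λ.λ.λ.1) ((λ.0) (λ.λ.λ.1)))
  →2  (λ.λ.λ.1) ((λ.λ.λ.λ.1) ((λ.0) (λ.λ.λ.1)))
  →3  λ.λ.1

Answer: DIFFERENT — A ⇓ λ.λ.0, B ⇓ λ.λ.1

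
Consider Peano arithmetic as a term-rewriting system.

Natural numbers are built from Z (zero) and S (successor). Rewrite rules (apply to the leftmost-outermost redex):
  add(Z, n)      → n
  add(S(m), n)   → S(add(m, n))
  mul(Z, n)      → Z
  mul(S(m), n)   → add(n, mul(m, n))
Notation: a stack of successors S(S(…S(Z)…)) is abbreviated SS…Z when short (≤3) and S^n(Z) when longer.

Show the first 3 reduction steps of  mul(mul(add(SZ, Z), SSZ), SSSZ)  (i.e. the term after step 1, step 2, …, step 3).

Answer: after 3 steps: mul(S(add(SZ, mul(add(Z, Z), SSZ))), SSSZ)

Working:
  start: mul(mul(add(SZ, Z), SSZ), SSSZ)
  [1] mul(mul(S(add(Z, Z)), SSZ), SSSZ)
  [2] mul(add(SSZ, mul(add(Z, Z), SSZ)), SSSZ)
  [3] mul(S(add(SZ, mul(add(Z, Z), SSZ))), SSSZ)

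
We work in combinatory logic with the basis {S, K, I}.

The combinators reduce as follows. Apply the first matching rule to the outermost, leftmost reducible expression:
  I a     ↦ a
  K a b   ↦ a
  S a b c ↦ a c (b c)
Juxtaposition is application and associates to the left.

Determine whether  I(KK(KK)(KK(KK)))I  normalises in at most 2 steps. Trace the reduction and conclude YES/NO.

Answer: NO — after 2 steps the term is K(KK(KK))I, not yet normal

Working:
  start: I(KK(KK)(KK(KK)))I
  →1  KK(KK)(KK(KK))I
  →2  K(KK(KK))I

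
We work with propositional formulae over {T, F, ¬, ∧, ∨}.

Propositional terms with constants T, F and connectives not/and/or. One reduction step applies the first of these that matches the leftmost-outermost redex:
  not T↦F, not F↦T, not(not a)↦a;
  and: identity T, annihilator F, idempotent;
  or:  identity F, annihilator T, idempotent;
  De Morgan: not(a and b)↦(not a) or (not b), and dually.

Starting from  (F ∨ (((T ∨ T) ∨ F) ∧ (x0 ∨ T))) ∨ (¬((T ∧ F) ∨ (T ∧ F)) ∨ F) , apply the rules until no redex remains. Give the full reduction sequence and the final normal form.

Answer: normal form = T  (in 6 steps)

Working:
  start: (F ∨ (((T ∨ T) ∨ F) ∧ (x0 ∨ T))) ∨ (¬((T ∧ F) ∨ (T ∧ F)) ∨ F)
  →1  (((T ∨ T) ∨ F) ∧ (x0 ∨ T)) ∨ (¬((T ∧ F) ∨ (T ∧ F)) ∨ F)
  →2  ((T ∨ T) ∧ (x0 ∨ T)) ∨ (¬((T ∧ F) ∨ (T ∧ F)) ∨ F)
  →3  (T ∧ (x0 ∨ T)) ∨ (¬((T ∧ F) ∨ (T ∧ F)) ∨ F)
  →4  (x0 ∨ T) ∨ (¬((T ∧ F) ∨ (T ∧ F)) ∨ F)
  →5  T ∨ (¬((T ∧ F) ∨ (T ∧ F)) ∨ F)
  →6  T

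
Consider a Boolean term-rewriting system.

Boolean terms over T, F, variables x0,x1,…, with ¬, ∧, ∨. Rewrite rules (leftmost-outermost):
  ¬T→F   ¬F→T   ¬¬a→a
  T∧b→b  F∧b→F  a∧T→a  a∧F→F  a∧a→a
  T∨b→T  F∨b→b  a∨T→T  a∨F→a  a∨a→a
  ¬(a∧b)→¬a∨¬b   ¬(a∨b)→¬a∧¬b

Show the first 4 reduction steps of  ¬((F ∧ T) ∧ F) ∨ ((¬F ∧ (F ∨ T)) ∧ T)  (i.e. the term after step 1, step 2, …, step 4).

  start: ¬((F ∧ T) ∧ F) ∨ ((¬F ∧ (F ∨ T)) ∧ T)
  →1  (¬(F ∧ T) ∨ ¬F) ∨ ((¬F ∧ (F ∨ T)) ∧ T)
  →2  ((¬F ∨ ¬T) ∨ ¬F) ∨ ((¬F ∧ (F ∨ T)) ∧ T)
  →3  ((T ∨ ¬T) ∨ ¬F) ∨ ((¬F ∧ (F ∨ T)) ∧ T)
  →4  (T ∨ ¬F) ∨ ((¬F ∧ (F ∨ T)) ∧ T)

Answer: after 4 steps: (T ∨ ¬F) ∨ ((¬F ∧ (F ∨ T)) ∧ T)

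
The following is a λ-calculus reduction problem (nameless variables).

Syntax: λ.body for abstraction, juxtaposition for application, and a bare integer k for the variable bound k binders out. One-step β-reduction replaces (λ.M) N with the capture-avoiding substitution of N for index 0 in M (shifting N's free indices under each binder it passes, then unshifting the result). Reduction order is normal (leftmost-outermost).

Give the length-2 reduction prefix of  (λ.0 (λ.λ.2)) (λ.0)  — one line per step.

  start: (λ.0 (λ.λ.2)) (λ.0)
  step 1: (λ.0) (λ.λ.λ.0)
  step 2: λ.λ.λ.0

Answer: after 2 steps: λ.λ.λ.0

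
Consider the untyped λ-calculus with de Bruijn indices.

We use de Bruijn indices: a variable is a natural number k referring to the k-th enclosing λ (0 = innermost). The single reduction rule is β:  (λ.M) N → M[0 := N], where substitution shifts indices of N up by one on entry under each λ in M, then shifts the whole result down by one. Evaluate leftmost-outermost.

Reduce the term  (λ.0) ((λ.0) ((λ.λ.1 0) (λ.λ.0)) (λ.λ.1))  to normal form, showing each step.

  start: (λ.0) ((λ.0) ((λ.λ.1 0) (λ.λ.0)) (λ.λ.1))
  step 1: (λ.0) ((λ.λ.1 0) (λ.λ.0)) (λ.λ.1)
  step 2: (λ.λ.1 0) (λ.λ.0) (λ.λ.1)
  step 3: (λ.(λ.λ.0) 0) (λ.λ.1)
  step 4: (λ.λ.0) (λ.λ.1)
  step 5: λ.0

Answer: normal form = λ.0  (in 5 steps)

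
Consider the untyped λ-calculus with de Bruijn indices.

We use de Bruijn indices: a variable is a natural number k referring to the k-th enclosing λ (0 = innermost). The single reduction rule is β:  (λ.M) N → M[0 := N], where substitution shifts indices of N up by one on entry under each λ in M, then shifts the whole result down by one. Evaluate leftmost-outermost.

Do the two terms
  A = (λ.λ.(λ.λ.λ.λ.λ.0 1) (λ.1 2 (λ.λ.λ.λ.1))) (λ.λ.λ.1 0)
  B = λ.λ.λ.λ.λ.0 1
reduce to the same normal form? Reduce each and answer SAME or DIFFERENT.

Term A:
  start: (λ.λ.(λ.λ.λ.λ.λ.0 1) (λ.1 2 (λ.λ.λ.λ.1))) (λ.λ.λ.1 0)
  step 1: λ.(λ.λ.λ.λ.λ.0 1) (λ.1 (λ.λ.λ.1 0) (λ.λ.λ.λ.1))
  step 2: λ.λ.λ.λ.λ.0 1

Term B:
  start: λ.λ.λ.λ.λ.0 1

Answer: SAME — A ⇓ λ.λ.λ.λ.λ.0 1, B ⇓ λ.λ.λ.λ.λ.0 1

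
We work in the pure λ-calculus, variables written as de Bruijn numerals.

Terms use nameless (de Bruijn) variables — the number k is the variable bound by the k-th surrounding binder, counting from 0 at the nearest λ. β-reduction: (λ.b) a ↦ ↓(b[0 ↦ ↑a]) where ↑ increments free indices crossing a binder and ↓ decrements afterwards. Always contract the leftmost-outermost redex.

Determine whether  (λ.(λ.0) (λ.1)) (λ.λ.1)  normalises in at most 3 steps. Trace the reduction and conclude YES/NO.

  start: (λ.(λ.0) (λ.1)) (λ.λ.1)
  step 1: (λ.0) (λ.λ.λ.1)
  step 2: λ.λ.λ.1

Answer: YES — reaches normal form λ.λ.λ.1 in 2 ≤ 3 steps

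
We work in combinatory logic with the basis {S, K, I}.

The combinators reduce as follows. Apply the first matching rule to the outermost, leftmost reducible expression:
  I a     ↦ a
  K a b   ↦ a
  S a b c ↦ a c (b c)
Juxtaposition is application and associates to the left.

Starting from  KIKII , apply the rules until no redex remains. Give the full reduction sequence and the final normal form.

Answer: normal form = I  (in 3 steps)

Working:
  start: KIKII
  →1  III
  →2  II
  →3  I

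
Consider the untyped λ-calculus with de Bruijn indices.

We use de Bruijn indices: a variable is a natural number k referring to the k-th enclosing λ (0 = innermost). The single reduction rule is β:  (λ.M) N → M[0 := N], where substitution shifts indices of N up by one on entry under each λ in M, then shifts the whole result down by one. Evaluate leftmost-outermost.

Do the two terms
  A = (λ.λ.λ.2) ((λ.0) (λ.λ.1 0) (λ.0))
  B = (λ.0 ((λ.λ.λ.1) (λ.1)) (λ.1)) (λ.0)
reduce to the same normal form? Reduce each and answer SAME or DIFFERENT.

Term A:
  start: (λ.λ.λ.2) ((λ.0) (λ.λ.1 0) (λ.0))
  [1] λ.λ.(λ.0) (λ.λ.1 0) (λ.0)
  [2] λ.λ.(λ.λ.1 0) (λ.0)
  [3] λ.λ.λ.(λ.0) 0
  [4] λ.λ.λ.0

Term B:
  start: (λ.0 ((λ.λ.λ.1) (λ.1)) (λ.1)) (λ.0)
  [1] (λ.0) ((λ.λ.λ.1) (λ.λ.0)) (λ.λ.0)
  [2] (λ.λ.λ.1) (λ.λ.0) (λ.λ.0)
  [3] (λ.λ.1) (λ.λ.0)
  [4] λ.λ.λ.0

Answer: SAME — A ⇓ λ.λ.λ.0, B ⇓ λ.λ.λ.0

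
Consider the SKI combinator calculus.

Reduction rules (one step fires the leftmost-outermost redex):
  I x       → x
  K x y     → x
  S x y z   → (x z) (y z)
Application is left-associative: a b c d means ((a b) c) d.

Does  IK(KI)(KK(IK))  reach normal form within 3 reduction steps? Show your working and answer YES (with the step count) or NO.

Answer: YES — reaches normal form KI in 2 ≤ 3 steps

Reduction:
  start: IK(KI)(KK(IK))
  →1  K(KI)(KK(IK))
  →2  KI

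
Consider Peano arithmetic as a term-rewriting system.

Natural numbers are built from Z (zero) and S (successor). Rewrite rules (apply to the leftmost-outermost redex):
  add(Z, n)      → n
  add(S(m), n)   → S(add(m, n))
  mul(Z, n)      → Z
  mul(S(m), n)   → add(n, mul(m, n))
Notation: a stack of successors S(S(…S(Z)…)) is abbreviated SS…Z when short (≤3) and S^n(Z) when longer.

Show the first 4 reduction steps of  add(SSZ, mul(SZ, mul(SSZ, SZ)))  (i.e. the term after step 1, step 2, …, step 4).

Answer: after 4 steps: S(S(add(mul(SSZ, SZ), mul(Z, mul(SSZ, SZ)))))

Derivation:
  start: add(SSZ, mul(SZ, mul(SSZ, SZ)))
  step 1: S(add(SZ, mul(SZ, mul(SSZ, SZ))))
  step 2: S(S(add(Z, mul(SZ, mul(SSZ, SZ)))))
  step 3: S(S(mul(SZ, mul(SSZ, SZ))))
  step 4: S(S(add(mul(SSZ, SZ), mul(Z, mul(SSZ, SZ)))))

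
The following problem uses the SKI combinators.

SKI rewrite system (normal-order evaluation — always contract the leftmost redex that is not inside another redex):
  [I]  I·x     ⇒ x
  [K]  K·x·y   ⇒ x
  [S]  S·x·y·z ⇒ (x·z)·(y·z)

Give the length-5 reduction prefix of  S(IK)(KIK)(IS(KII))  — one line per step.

  start: S(IK)(KIK)(IS(KII))
  [1] IK(IS(KII))(KIK(IS(KII)))
  [2] K(IS(KII))(KIK(IS(KII)))
  [3] IS(KII)
  [4] S(KII)
  [5] SI

Answer: after 5 steps: SI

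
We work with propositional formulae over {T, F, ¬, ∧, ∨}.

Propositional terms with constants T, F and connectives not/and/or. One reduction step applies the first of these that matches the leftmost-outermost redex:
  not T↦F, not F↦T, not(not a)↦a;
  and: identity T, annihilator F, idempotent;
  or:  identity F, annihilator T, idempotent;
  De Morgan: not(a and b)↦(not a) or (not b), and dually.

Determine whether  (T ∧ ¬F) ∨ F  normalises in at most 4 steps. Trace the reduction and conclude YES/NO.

Answer: YES — reaches normal form T in 3 ≤ 4 steps

Derivation:
  start: (T ∧ ¬F) ∨ F
  [1] T ∧ ¬F
  [2] ¬F
  [3] T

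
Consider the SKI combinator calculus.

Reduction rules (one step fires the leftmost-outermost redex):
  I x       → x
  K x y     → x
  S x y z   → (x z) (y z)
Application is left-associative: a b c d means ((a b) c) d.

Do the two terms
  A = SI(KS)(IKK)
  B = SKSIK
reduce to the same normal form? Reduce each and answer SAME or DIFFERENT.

Answer: SAME — A ⇓ K, B ⇓ K

Working:
Term A:
  start: SI(KS)(IKK)
  →1  I(IKK)(KS(IKK))
  →2  IKK(KS(IKK))
  →3  KK(KS(IKK))
  →4  K

Term B:
  start: SKSIK
  →1  KI(SI)K
  →2  IK
  →3  K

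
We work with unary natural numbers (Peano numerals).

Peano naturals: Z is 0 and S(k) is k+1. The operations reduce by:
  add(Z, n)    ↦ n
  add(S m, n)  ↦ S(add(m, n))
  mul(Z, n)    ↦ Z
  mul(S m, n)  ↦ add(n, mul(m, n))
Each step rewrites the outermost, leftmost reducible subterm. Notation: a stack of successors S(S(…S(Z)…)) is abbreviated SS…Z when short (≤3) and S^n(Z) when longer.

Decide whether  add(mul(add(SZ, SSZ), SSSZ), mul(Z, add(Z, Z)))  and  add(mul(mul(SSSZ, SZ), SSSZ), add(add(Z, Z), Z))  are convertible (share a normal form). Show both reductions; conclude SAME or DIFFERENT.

Answer: SAME — A ⇓ S^9(Z), B ⇓ S^9(Z)

Working:
Term A:
  start: add(mul(add(SZ, SSZ), SSSZ), mul(Z, add(Z, Z)))
  step 1: add(mul(S(add(Z, SSZ)), SSSZ), mul(Z, add(Z, Z)))
  step 2: add(add(SSSZ, mul(add(Z, SSZ), SSSZ)), mul(Z, add(Z, Z)))
  step 3: add(S(add(SSZ, mul(add(Z, SSZ), SSSZ))), mul(Z, add(Z, Z)))
  step 4: S(add(add(SSZ, mul(add(Z, SSZ), SSSZ)), mul(Z, add(Z, Z))))
  step 5: S(add(S(add(SZ, mul(add(Z, SSZ), SSSZ))), mul(Z, add(Z, Z))))
  step 6: S(S(add(add(SZ, mul(add(Z, SSZ), SSSZ)), mul(Z, add(Z, Z)))))
  step 7: S(S(add(S(add(Z, mul(add(Z, SSZ), SSSZ))), mul(Z, add(Z, Z)))))
  step 8: S(S(S(add(add(Z, mul(add(Z, SSZ), SSSZ)), mul(Z, add(Z, Z))))))
  step 9: S(S(S(add(mul(add(Z, SSZ), SSSZ), mul(Z, add(Z, Z))))))
  step 10: S(S(S(add(mul(SSZ, SSSZ), mul(Z, add(Z, Z))))))
  step 11: S(S(S(add(add(SSSZ, mul(SZ, SSSZ)), mul(Z, add(Z, Z))))))
  step 12: S(S(S(add(S(add(SSZ, mul(SZ, SSSZ))), mul(Z, add(Z, Z))))))
  step 13: S(S(S(S(add(add(SSZ, mul(SZ, SSSZ)), mul(Z, add(Z, Z)))))))
  step 14: S(S(S(S(add(S(add(SZ, mul(SZ, SSSZ))), mul(Z, add(Z, Z)))))))
  step 15: S(S(S(S(S(add(add(SZ, mul(SZ, SSSZ)), mul(Z, add(Z, Z))))))))
  step 16: S(S(S(S(S(add(S(add(Z, mul(SZ, SSSZ))), mul(Z, add(Z, Z))))))))
  step 17: S(S(S(S(S(S(add(add(Z, mul(SZ, SSSZ)), mul(Z, add(Z, Z)))))))))
  step 18: S(S(S(S(S(S(add(mul(SZ, SSSZ), mul(Z, add(Z, Z)))))))))
  step 19: S(S(S(S(S(S(add(add(SSSZ, mul(Z, SSSZ)), mul(Z, add(Z, Z)))))))))
  step 20: S(S(S(S(S(S(add(S(add(SSZ, mul(Z, SSSZ))), mul(Z, add(Z, Z)))))))))
  step 21: S(S(S(S(S(S(S(add(add(SSZ, mul(Z, SSSZ)), mul(Z, add(Z, Z))))))))))
  step 22: S(S(S(S(S(S(S(add(S(add(SZ, mul(Z, SSSZ))), mul(Z, add(Z, Z))))))))))
  step 23: S(S(S(S(S(S(S(S(add(add(SZ, mul(Z, SSSZ)), mul(Z, add(Z, Z)))))))))))
  step 24: S(S(S(S(S(S(S(S(add(S(add(Z, mul(Z, SSSZ))), mul(Z, add(Z, Z)))))))))))
  step 25: S(S(S(S(S(S(S(S(S(add(add(Z, mul(Z, SSSZ)), mul(Z, add(Z, Z))))))))))))
  step 26: S(S(S(S(S(S(S(S(S(add(mul(Z, SSSZ), mul(Z, add(Z, Z))))))))))))
  step 27: S(S(S(S(S(S(S(S(S(add(Z, mul(Z, add(Z, Z))))))))))))
  step 28: S(S(S(S(S(S(S(S(S(mul(Z, add(Z, Z)))))))))))
  step 29: S^9(Z)

Term B:
  start: add(mul(mul(SSSZ, SZ), SSSZ), add(add(Z, Z), Z))
  step 1: add(mul(add(SZ, mul(SSZ, SZ)), SSSZ), add(add(Z, Z), Z))
  step 2: add(mul(S(add(Z, mul(SSZ, SZ))), SSSZ), add(add(Z, Z), Z))
  step 3: add(add(SSSZ, mul(add(Z, mul(SSZ, SZ)), SSSZ)), add(add(Z, Z), Z))
  step 4: add(S(add(SSZ, mul(add(Z, mul(SSZ, SZ)), SSSZ))), add(add(Z, Z), Z))
  step 5: S(add(add(SSZ, mul(add(Z, mul(SSZ, SZ)), SSSZ)), add(add(Z, Z), Z)))
  step 6: S(add(S(add(SZ, mul(add(Z, mul(SSZ, SZ)), SSSZ))), add(add(Z, Z), Z)))
  step 7: S(S(add(add(SZ, mul(add(Z, mul(SSZ, SZ)), SSSZ)), add(add(Z, Z), Z))))
  step 8: S(S(add(S(add(Z, mul(add(Z, mul(SSZ, SZ)), SSSZ))), add(add(Z, Z), Z))))
  step 9: S(S(S(add(add(Z, mul(add(Z, mul(SSZ, SZ)), SSSZ)), add(add(Z, Z), Z)))))
  step 10: S(S(S(add(mul(add(Z, mul(SSZ, SZ)), SSSZ), add(add(Z, Z), Z)))))
  step 11: S(S(S(add(mul(mul(SSZ, SZ), SSSZ), add(add(Z, Z), Z)))))
  step 12: S(S(S(add(mul(add(SZ, mul(SZ, SZ)), SSSZ), add(add(Z, Z), Z)))))
  step 13: S(S(S(add(mul(S(add(Z, mul(SZ, SZ))), SSSZ), add(add(Z, Z), Z)))))
  step 14: S(S(S(add(add(SSSZ, mul(add(Z, mul(SZ, SZ)), SSSZ)), add(add(Z, Z), Z)))))
  step 15: S(S(S(add(S(add(SSZ, mul(add(Z, mul(SZ, SZ)), SSSZ))), add(add(Z, Z), Z)))))
  step 16: S(S(S(S(add(add(SSZ, mul(add(Z, mul(SZ, SZ)), SSSZ)), add(add(Z, Z), Z))))))
  step 17: S(S(S(S(add(S(add(SZ, mul(add(Z, mul(SZ, SZ)), SSSZ))), add(add(Z, Z), Z))))))
  step 18: S(S(S(S(S(add(add(SZ, mul(add(Z, mul(SZ, SZ)), SSSZ)), add(add(Z, Z), Z)))))))
  step 19: S(S(S(S(S(add(S(add(Z, mul(add(Z, mul(SZ, SZ)), SSSZ))), add(add(Z, Z), Z)))))))
  step 20: S(S(S(S(S(S(add(add(Z, mul(add(Z, mul(SZ, SZ)), SSSZ)), add(add(Z, Z), Z))))))))
  step 21: S(S(S(S(S(S(add(mul(add(Z, mul(SZ, SZ)), SSSZ), add(add(Z, Z), Z))))))))
  step 22: S(S(S(S(S(S(add(mul(mul(SZ, SZ), SSSZ), add(add(Z, Z), Z))))))))
  step 23: S(S(S(S(S(S(add(mul(add(SZ, mul(Z, SZ)), SSSZ), add(add(Z, Z), Z))))))))
  step 24: S(S(S(S(S(S(add(mul(S(add(Z, mul(Z, SZ))), SSSZ), add(add(Z, Z), Z))))))))
  step 25: S(S(S(S(S(S(add(add(SSSZ, mul(add(Z, mul(Z, SZ)), SSSZ)), add(add(Z, Z), Z))))))))
  step 26: S(S(S(S(S(S(add(S(add(SSZ, mul(add(Z, mul(Z, SZ)), SSSZ))), add(add(Z, Z), Z))))))))
  step 27: S(S(S(S(S(S(S(add(add(SSZ, mul(add(Z, mul(Z, SZ)), SSSZ)), add(add(Z, Z), Z)))))))))
  step 28: S(S(S(S(S(S(S(add(S(add(SZ, mul(add(Z, mul(Z, SZ)), SSSZ))), add(add(Z, Z), Z)))))))))
  step 29: S(S(S(S(S(S(S(S(add(add(SZ, mul(add(Z, mul(Z, SZ)), SSSZ)), add(add(Z, Z), Z))))))))))
  step 30: S(S(S(S(S(S(S(S(add(S(add(Z, mul(add(Z, mul(Z, SZ)), SSSZ))), add(add(Z, Z), Z))))))))))
  step 31: S(S(S(S(S(S(S(S(S(add(add(Z, mul(add(Z, mul(Z, SZ)), SSSZ)), add(add(Z, Z), Z)))))))))))
  step 32: S(S(S(S(S(S(S(S(S(add(mul(add(Z, mul(Z, SZ)), SSSZ), add(add(Z, Z), Z)))))))))))
  step 33: S(S(S(S(S(S(S(S(S(add(mul(mul(Z, SZ), SSSZ), add(add(Z, Z), Z)))))))))))
  step 34: S(S(S(S(S(S(S(S(S(add(mul(Z, SSSZ), add(add(Z, Z), Z)))))))))))
  step 35: S(S(S(S(S(S(S(S(S(add(Z, add(add(Z, Z), Z)))))))))))
  step 36: S(S(S(S(S(S(S(S(S(add(add(Z, Z), Z))))))))))
  step 37: S(S(S(S(S(S(S(S(S(add(Z, Z))))))))))
  step 38: S^9(Z)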